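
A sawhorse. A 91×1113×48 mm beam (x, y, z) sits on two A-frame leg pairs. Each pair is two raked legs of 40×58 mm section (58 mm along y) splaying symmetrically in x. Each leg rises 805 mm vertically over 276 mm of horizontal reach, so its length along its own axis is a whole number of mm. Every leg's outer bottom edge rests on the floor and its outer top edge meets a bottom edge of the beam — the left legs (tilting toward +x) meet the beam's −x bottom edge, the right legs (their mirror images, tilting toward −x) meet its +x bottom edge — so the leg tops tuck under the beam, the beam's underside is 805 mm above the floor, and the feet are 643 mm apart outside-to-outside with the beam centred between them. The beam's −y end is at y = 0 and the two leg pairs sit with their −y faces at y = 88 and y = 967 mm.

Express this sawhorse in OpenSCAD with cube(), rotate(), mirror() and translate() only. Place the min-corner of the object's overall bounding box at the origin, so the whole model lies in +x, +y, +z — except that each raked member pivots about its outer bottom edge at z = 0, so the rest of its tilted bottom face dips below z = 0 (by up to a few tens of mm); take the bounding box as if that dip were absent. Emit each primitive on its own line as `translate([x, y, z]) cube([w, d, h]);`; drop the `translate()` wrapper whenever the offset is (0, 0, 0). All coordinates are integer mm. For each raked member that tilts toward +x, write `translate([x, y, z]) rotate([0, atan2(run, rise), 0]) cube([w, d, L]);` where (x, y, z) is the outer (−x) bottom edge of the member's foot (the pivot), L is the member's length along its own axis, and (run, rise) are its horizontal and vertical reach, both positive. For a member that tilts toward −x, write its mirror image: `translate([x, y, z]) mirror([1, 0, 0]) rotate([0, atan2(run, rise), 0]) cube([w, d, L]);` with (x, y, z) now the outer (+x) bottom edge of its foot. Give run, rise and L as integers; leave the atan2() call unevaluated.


translate([276, 0, 805]) cube([91, 1113, 48]);
translate([0, 88, 0]) rotate([0, atan2(276, 805), 0]) cube([40, 58, 851]);
translate([643, 88, 0]) mirror([1, 0, 0]) rotate([0, atan2(276, 805), 0]) cube([40, 58, 851]);
translate([0, 967, 0]) rotate([0, atan2(276, 805), 0]) cube([40, 58, 851]);
translate([643, 967, 0]) mirror([1, 0, 0]) rotate([0, atan2(276, 805), 0]) cube([40, 58, 851]);


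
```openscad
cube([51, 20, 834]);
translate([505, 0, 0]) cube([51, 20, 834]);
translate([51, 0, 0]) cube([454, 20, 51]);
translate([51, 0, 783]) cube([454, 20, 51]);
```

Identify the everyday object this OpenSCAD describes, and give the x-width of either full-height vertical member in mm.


A picture frame. The border width is 51 mm.

Four thin pieces enclosing a rectangular opening — a picture frame. The two full-height stiles are 834 mm tall; the top rail sits at z = 783 and is 51 mm tall, so the border above the opening is 834 − 783 = 51 mm, matching the stile x-width.


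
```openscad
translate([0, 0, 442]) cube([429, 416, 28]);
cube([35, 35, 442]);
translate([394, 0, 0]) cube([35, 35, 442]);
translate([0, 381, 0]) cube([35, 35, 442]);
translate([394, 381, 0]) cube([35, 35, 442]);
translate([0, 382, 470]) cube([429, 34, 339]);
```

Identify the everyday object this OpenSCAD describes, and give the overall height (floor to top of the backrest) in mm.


A chair. The overall height is 809 mm.

A slab on four corner posts with a tall panel at the back — a chair. The seat slab sits at z = 442 with thickness 28, and the 339 mm backrest starts at the seat top, so the overall height is 442 + 28 + 339 = 809 mm.


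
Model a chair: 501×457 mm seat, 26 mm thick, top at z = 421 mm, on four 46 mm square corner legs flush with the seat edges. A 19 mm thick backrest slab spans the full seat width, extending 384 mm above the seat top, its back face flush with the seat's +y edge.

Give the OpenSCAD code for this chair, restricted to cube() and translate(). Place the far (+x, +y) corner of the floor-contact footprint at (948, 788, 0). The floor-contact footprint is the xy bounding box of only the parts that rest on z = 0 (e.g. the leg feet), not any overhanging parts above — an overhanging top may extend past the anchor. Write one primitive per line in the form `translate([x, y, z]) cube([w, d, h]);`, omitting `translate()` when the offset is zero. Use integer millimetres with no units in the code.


translate([447, 331, 395]) cube([501, 457, 26]);
translate([447, 331, 0]) cube([46, 46, 395]);
translate([902, 331, 0]) cube([46, 46, 395]);
translate([447, 742, 0]) cube([46, 46, 395]);
translate([902, 742, 0]) cube([46, 46, 395]);
translate([447, 769, 421]) cube([501, 19, 384]);


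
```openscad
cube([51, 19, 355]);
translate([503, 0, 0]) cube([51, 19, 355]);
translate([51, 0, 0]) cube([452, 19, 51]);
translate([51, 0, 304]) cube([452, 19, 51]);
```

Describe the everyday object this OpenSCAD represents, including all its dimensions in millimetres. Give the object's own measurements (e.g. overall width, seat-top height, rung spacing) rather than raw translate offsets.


A rectangular picture frame lying in the x–z plane (depth along y). The opening is 452 mm wide (x) by 253 mm tall (z), surrounded by a border 51 mm wide on all four sides. The frame is 19 mm deep and is made of two full-height vertical stiles with two horizontal rails fitted between them.


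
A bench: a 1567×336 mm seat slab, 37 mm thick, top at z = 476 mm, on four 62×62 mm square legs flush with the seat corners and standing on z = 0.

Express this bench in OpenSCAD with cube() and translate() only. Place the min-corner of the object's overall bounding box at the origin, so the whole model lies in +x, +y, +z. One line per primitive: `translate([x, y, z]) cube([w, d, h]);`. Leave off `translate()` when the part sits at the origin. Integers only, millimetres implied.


translate([0, 0, 439]) cube([1567, 336, 37]);
cube([62, 62, 439]);
translate([0, 274, 0]) cube([62, 62, 439]);
translate([1505, 0, 0]) cube([62, 62, 439]);
translate([1505, 274, 0]) cube([62, 62, 439]);


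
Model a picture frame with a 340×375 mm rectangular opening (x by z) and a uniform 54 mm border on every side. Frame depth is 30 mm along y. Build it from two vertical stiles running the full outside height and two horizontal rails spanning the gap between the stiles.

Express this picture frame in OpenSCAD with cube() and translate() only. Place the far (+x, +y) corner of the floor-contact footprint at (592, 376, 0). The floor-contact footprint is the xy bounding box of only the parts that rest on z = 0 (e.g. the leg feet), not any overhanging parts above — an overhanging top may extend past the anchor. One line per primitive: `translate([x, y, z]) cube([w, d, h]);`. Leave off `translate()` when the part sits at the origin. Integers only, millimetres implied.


translate([144, 346, 0]) cube([54, 30, 483]);
translate([538, 346, 0]) cube([54, 30, 483]);
translate([198, 346, 0]) cube([340, 30, 54]);
translate([198, 346, 429]) cube([340, 30, 54]);


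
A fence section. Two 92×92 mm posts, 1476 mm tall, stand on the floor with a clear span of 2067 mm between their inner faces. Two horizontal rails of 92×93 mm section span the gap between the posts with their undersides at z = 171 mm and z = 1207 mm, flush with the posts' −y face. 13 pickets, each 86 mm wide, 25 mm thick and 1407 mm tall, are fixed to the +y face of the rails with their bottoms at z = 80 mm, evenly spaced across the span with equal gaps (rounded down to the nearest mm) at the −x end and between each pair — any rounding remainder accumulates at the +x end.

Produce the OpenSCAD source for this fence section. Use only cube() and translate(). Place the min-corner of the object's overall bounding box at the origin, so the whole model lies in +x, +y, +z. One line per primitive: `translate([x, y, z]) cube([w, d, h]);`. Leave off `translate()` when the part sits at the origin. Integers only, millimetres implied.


cube([92, 92, 1476]);
translate([2159, 0, 0]) cube([92, 92, 1476]);
translate([92, 0, 171]) cube([2067, 92, 93]);
translate([92, 0, 1207]) cube([2067, 92, 93]);
translate([159, 92, 80]) cube([86, 25, 1407]);
translate([312, 92, 80]) cube([86, 25, 1407]);
translate([465, 92, 80]) cube([86, 25, 1407]);
translate([618, 92, 80]) cube([86, 25, 1407]);
translate([771, 92, 80]) cube([86, 25, 1407]);
translate([924, 92, 80]) cube([86, 25, 1407]);
translate([1077, 92, 80]) cube([86, 25, 1407]);
translate([1230, 92, 80]) cube([86, 25, 1407]);
translate([1383, 92, 80]) cube([86, 25, 1407]);
translate([1536, 92, 80]) cube([86, 25, 1407]);
translate([1689, 92, 80]) cube([86, 25, 1407]);
translate([1842, 92, 80]) cube([86, 25, 1407]);
translate([1995, 92, 80]) cube([86, 25, 1407]);


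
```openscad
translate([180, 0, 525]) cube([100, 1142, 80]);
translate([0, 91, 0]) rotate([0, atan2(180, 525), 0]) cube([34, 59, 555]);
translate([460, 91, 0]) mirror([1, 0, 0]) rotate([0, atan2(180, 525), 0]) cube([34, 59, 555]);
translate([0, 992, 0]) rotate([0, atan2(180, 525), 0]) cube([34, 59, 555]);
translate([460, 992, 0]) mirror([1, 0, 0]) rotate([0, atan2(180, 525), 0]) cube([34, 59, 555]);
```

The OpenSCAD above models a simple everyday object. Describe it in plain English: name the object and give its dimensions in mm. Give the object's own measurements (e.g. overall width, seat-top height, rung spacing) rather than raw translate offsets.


A sawhorse. A 100×1142×80 mm beam (x, y, z) sits on two A-frame leg pairs. Each pair is two raked legs of 34×59 mm section (59 mm along y) splaying symmetrically in x. Each leg rises 525 mm vertically over 180 mm of horizontal reach and is 555 mm long along its own axis. Every leg's outer bottom edge rests on the floor and its outer top edge meets a bottom edge of the beam — the left legs (tilting toward +x) meet the beam's −x bottom edge, the right legs (their mirror images, tilting toward −x) meet its +x bottom edge — so the leg tops tuck under the beam, the beam's underside is 525 mm above the floor, and the feet are 460 mm apart outside-to-outside with the beam centred between them. The two leg pairs are set in 91 mm from either end of the beam.


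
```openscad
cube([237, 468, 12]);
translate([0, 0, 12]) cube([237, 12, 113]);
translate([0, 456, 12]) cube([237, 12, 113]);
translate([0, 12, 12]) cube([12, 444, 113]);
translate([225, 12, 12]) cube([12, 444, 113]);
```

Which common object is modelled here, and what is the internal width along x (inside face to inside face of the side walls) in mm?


An open box. The internal width is 213 mm.

A 237×468 base slab with four walls standing on it — an open box. The base is 237 mm wide and the walls are 12 mm thick, so the internal width is 237 − 2 × 12 = 213 mm.


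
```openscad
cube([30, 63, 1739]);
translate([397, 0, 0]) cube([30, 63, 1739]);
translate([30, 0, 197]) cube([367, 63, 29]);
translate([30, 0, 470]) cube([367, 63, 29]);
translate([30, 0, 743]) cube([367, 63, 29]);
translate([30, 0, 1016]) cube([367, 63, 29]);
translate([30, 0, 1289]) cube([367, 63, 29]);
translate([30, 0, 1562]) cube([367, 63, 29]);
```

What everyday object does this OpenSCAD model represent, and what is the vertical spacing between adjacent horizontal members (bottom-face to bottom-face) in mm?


A ladder. The rung spacing is 273 mm.

Two tall 30×63 posts with 6 short bars between them — a ladder. Adjacent rungs sit at z = 197 and z = 470, so the spacing is 470 − 197 = 273 mm.


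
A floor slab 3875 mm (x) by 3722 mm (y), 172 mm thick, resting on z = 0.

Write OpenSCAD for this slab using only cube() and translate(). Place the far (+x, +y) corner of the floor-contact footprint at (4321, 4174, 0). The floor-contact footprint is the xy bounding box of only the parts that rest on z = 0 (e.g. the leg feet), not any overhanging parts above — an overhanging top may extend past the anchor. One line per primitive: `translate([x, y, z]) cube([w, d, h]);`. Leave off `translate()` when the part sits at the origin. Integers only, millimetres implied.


translate([446, 452, 0]) cube([3875, 3722, 172]);


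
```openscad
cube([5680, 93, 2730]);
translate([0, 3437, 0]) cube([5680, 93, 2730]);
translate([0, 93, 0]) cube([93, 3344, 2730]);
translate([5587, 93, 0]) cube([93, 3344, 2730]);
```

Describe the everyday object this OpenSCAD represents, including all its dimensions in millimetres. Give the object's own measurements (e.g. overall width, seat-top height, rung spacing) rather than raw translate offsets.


The wall frame of a small rectangular building: four walls, each 2730 mm tall and 93 mm thick, enclosing a footprint 5680 mm (x) by 3530 mm (y) outside-to-outside, with no floor or roof. The front and back walls (the −y and +y sides) span the full width; the two side walls fit between them.


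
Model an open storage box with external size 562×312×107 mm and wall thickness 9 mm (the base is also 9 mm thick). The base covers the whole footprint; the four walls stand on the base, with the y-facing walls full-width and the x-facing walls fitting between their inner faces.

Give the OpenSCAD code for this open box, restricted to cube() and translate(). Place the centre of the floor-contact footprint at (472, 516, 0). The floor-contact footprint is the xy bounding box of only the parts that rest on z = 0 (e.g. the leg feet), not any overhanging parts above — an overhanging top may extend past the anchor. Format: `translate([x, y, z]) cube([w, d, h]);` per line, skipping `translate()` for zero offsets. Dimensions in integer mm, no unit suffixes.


translate([191, 360, 0]) cube([562, 312, 9]);
translate([191, 360, 9]) cube([562, 9, 98]);
translate([191, 663, 9]) cube([562, 9, 98]);
translate([191, 369, 9]) cube([9, 294, 98]);
translate([744, 369, 9]) cube([9, 294, 98]);


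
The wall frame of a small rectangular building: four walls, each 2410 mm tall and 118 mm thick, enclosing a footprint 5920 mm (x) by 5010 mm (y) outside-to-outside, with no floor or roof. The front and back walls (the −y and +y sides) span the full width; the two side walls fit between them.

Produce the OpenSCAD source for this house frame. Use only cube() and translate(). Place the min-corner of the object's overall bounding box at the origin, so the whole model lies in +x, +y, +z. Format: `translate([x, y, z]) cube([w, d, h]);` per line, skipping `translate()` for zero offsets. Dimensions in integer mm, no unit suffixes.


cube([5920, 118, 2410]);
translate([0, 4892, 0]) cube([5920, 118, 2410]);
translate([0, 118, 0]) cube([118, 4774, 2410]);
translate([5802, 118, 0]) cube([118, 4774, 2410]);


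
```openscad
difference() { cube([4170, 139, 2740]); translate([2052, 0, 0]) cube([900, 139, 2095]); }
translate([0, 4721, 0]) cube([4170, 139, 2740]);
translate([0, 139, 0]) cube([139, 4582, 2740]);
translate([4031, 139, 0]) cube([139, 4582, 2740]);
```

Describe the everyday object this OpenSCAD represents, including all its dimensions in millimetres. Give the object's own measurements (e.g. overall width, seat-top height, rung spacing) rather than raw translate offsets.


A single room: four walls, each 2740 mm tall and 139 mm thick, enclosing an outside footprint 4170×4860 mm (x × y), no floor or roof. The front and back walls (−y and +y sides) run the full x-width; the side walls fit between their inner faces. A door opening 900 mm wide and 2095 mm tall is cut through the front wall from the floor up, its −x edge 2052 mm from the wall's −x end.


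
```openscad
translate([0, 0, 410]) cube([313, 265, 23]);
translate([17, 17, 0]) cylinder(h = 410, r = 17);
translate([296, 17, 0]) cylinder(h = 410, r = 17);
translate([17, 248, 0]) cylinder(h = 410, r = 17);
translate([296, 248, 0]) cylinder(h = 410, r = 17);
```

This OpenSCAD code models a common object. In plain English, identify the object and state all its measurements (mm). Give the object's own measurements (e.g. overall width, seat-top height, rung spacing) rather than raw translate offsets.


A four-legged stool. The seat is a 313×265×23 mm slab whose top surface is at z = 433 mm; four round legs, each 34 mm in diameter, run from the floor (z = 0) to the underside of the seat, each leg's axis is inset half a diameter from the nearest pair of seat edges (so the leg's bounding box is flush with the corner).


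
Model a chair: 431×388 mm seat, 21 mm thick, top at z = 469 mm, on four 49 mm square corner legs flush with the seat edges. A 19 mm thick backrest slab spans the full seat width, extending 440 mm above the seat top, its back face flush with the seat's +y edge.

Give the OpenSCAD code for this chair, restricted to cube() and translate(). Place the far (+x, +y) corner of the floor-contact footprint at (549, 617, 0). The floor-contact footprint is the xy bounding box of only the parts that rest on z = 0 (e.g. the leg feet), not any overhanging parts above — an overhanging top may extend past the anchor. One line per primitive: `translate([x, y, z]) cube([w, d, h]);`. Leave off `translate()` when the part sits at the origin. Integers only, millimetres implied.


translate([118, 229, 448]) cube([431, 388, 21]);
translate([118, 229, 0]) cube([49, 49, 448]);
translate([500, 229, 0]) cube([49, 49, 448]);
translate([118, 568, 0]) cube([49, 49, 448]);
translate([500, 568, 0]) cube([49, 49, 448]);
translate([118, 598, 469]) cube([431, 19, 440]);


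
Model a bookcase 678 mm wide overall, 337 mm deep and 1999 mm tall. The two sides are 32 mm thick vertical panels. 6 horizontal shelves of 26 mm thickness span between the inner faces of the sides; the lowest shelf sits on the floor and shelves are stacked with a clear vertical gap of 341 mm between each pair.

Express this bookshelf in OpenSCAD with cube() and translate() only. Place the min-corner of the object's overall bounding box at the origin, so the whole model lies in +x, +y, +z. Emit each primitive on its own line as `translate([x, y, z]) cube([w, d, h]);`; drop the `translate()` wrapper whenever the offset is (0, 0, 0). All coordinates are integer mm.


cube([32, 337, 1999]);
translate([646, 0, 0]) cube([32, 337, 1999]);
translate([32, 0, 0]) cube([614, 337, 26]);
translate([32, 0, 367]) cube([614, 337, 26]);
translate([32, 0, 734]) cube([614, 337, 26]);
translate([32, 0, 1101]) cube([614, 337, 26]);
translate([32, 0, 1468]) cube([614, 337, 26]);
translate([32, 0, 1835]) cube([614, 337, 26]);


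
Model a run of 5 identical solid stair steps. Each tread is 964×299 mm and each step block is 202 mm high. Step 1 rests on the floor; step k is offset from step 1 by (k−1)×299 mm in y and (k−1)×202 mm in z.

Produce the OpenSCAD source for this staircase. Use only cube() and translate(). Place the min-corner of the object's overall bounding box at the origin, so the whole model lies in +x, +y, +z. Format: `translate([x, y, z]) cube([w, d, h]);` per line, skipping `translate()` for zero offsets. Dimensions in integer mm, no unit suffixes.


cube([964, 299, 202]);
translate([0, 299, 202]) cube([964, 299, 202]);
translate([0, 598, 404]) cube([964, 299, 202]);
translate([0, 897, 606]) cube([964, 299, 202]);
translate([0, 1196, 808]) cube([964, 299, 202]);


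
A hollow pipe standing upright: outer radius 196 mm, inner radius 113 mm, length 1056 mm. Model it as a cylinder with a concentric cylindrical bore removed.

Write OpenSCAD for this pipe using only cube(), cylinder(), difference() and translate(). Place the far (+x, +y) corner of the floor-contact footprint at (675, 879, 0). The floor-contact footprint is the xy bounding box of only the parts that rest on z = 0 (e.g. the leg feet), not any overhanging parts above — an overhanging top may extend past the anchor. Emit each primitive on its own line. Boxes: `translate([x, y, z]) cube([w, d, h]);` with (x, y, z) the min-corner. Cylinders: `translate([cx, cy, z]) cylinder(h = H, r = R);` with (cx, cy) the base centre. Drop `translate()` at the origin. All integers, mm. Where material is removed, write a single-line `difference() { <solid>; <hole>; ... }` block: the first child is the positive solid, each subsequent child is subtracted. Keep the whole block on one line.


difference() { translate([479, 683, 0]) cylinder(h = 1056, r = 196); translate([479, 683, 0]) cylinder(h = 1056, r = 113); }


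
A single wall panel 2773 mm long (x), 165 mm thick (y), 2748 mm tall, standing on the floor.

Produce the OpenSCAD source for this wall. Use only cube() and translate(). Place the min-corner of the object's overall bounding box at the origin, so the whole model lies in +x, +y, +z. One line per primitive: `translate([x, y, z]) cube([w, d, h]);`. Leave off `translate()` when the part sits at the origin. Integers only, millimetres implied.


cube([2773, 165, 2748]);


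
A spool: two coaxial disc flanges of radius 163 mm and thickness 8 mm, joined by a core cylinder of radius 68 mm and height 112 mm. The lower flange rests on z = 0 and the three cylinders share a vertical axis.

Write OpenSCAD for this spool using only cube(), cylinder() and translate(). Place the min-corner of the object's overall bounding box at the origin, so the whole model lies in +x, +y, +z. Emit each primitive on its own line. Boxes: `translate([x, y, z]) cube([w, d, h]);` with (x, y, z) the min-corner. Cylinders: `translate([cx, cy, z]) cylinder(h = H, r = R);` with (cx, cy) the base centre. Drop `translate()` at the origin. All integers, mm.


translate([163, 163, 0]) cylinder(h = 8, r = 163);
translate([163, 163, 8]) cylinder(h = 112, r = 68);
translate([163, 163, 120]) cylinder(h = 8, r = 163);


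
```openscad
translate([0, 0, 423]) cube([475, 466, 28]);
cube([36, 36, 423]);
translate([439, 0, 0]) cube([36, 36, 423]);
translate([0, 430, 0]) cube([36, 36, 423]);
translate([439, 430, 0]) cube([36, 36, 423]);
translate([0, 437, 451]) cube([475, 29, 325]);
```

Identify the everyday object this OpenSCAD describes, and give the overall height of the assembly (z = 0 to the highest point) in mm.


A chair. The overall height is 776 mm.

A slab on four corner posts with a tall panel at the back — a chair. The seat slab sits at z = 423 with thickness 28, and the 325 mm backrest starts at the seat top, so the overall height is 423 + 28 + 325 = 776 mm.


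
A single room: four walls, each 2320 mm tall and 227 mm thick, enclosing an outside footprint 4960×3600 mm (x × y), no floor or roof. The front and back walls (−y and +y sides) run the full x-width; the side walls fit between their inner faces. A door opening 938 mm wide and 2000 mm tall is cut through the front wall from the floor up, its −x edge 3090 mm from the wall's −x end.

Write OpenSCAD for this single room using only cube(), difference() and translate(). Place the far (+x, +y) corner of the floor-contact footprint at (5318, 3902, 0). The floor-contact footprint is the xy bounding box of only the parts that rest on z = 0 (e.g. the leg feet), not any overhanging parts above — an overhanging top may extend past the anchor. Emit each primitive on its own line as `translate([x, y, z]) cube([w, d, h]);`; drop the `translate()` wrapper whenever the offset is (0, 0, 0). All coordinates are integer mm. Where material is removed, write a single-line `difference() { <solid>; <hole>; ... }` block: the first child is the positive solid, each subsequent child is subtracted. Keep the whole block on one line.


difference() { translate([358, 302, 0]) cube([4960, 227, 2320]); translate([3448, 302, 0]) cube([938, 227, 2000]); }
translate([358, 3675, 0]) cube([4960, 227, 2320]);
translate([358, 529, 0]) cube([227, 3146, 2320]);
translate([5091, 529, 0]) cube([227, 3146, 2320]);


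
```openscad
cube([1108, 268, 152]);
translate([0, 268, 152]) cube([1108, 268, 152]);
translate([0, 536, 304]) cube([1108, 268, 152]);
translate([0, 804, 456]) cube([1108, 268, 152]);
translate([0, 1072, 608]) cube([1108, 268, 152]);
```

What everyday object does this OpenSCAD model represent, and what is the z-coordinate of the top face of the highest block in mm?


A staircase. The total rise is 760 mm.

5 identical blocks, each offset up and back from the previous — a staircase. Each step is 152 mm tall and there are 5 of them, so the total rise is 5 × 152 = 760 mm.


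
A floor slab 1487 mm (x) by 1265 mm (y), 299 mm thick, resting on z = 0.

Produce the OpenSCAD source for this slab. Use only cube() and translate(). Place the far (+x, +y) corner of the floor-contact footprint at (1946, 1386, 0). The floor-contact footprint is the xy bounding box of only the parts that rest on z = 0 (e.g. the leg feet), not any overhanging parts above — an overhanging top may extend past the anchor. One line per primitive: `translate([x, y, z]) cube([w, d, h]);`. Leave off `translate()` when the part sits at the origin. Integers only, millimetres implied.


translate([459, 121, 0]) cube([1487, 1265, 299]);


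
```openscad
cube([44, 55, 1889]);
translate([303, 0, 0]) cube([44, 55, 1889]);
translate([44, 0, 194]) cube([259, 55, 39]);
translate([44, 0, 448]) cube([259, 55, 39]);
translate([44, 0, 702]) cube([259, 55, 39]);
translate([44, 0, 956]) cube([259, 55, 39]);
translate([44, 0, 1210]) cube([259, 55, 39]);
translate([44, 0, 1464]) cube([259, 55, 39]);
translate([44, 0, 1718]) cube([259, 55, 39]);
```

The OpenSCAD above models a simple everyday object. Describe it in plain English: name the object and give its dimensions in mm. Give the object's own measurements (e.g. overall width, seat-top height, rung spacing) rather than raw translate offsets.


A straight ladder. Two 44×55 mm vertical rails, 1889 mm tall, stand 347 mm apart (outside-to-outside) with their front faces coplanar on the −y side. 7 rungs, each 55 mm deep and 39 mm tall, span between the inner faces of the rails, front faces flush with the rails. The lowest rung's underside is at z = 194 mm and rungs are spaced 254 mm apart (underside to underside).


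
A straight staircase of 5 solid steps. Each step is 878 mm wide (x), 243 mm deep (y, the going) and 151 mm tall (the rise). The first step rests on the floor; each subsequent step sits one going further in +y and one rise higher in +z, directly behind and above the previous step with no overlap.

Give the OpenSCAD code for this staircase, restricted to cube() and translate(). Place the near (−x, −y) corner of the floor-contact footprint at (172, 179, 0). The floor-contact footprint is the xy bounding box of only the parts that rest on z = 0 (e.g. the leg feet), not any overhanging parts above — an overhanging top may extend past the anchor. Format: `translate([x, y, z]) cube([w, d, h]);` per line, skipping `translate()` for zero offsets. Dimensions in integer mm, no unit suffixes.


translate([172, 179, 0]) cube([878, 243, 151]);
translate([172, 422, 151]) cube([878, 243, 151]);
translate([172, 665, 302]) cube([878, 243, 151]);
translate([172, 908, 453]) cube([878, 243, 151]);
translate([172, 1151, 604]) cube([878, 243, 151]);


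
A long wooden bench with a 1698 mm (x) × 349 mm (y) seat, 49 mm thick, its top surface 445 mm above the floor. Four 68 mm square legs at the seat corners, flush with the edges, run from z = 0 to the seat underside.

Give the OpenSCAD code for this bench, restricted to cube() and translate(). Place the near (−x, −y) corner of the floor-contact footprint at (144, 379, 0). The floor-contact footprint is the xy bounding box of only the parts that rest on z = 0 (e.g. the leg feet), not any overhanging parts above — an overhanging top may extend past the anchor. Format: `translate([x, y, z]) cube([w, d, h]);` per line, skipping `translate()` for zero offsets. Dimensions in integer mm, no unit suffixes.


translate([144, 379, 396]) cube([1698, 349, 49]);
translate([144, 379, 0]) cube([68, 68, 396]);
translate([144, 660, 0]) cube([68, 68, 396]);
translate([1774, 379, 0]) cube([68, 68, 396]);
translate([1774, 660, 0]) cube([68, 68, 396]);


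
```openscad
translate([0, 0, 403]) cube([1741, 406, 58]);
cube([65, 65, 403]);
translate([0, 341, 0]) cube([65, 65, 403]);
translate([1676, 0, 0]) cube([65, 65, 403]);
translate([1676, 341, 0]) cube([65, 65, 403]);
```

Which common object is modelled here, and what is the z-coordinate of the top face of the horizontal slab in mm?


A bench. The seat-top height is 461 mm.

A long slab on four corner posts — a bench. The slab sits at z = 403 with thickness 58, so the top is 403 + 58 = 461 mm.


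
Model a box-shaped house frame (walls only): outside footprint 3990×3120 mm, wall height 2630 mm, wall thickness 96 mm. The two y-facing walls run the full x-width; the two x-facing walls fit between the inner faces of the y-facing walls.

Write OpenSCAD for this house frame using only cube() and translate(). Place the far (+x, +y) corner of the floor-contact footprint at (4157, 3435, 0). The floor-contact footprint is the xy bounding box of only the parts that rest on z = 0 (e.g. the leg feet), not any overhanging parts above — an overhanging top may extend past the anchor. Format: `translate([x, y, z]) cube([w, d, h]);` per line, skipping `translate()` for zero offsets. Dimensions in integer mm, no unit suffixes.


translate([167, 315, 0]) cube([3990, 96, 2630]);
translate([167, 3339, 0]) cube([3990, 96, 2630]);
translate([167, 411, 0]) cube([96, 2928, 2630]);
translate([4061, 411, 0]) cube([96, 2928, 2630]);


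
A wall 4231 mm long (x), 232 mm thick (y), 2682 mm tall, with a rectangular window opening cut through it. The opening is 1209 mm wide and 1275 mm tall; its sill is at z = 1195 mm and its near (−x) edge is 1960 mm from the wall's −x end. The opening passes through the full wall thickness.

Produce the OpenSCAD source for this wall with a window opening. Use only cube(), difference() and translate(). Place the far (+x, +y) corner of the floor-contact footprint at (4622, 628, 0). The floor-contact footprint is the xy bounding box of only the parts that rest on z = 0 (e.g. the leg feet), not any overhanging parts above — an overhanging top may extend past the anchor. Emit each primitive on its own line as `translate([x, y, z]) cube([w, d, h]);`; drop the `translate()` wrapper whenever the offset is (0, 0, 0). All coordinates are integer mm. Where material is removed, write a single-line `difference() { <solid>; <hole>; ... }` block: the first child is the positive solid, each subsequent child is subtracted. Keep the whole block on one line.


difference() { translate([391, 396, 0]) cube([4231, 232, 2682]); translate([2351, 396, 1195]) cube([1209, 232, 1275]); }


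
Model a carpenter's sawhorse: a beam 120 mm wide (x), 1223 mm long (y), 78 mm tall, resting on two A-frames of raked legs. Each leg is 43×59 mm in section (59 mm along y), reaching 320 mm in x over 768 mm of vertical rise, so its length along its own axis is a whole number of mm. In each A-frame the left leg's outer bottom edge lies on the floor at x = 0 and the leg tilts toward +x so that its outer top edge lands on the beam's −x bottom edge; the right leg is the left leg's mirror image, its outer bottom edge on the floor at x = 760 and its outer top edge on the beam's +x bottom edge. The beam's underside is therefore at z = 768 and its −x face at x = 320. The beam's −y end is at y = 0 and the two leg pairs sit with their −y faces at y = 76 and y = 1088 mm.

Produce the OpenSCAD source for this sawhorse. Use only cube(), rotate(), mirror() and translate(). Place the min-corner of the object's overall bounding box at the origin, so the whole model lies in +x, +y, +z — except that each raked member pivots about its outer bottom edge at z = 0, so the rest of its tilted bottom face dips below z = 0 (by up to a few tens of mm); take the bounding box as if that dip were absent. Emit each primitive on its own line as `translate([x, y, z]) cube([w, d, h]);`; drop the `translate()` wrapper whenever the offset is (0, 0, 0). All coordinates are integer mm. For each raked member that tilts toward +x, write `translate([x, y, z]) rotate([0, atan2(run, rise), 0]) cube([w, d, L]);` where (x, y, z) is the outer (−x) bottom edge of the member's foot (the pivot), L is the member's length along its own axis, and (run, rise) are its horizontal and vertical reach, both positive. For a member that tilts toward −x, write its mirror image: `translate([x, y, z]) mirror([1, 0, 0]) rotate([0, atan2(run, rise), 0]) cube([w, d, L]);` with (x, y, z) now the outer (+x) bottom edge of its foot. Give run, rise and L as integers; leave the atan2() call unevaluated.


translate([320, 0, 768]) cube([120, 1223, 78]);
translate([0, 76, 0]) rotate([0, atan2(320, 768), 0]) cube([43, 59, 832]);
translate([760, 76, 0]) mirror([1, 0, 0]) rotate([0, atan2(320, 768), 0]) cube([43, 59, 832]);
translate([0, 1088, 0]) rotate([0, atan2(320, 768), 0]) cube([43, 59, 832]);
translate([760, 1088, 0]) mirror([1, 0, 0]) rotate([0, atan2(320, 768), 0]) cube([43, 59, 832]);


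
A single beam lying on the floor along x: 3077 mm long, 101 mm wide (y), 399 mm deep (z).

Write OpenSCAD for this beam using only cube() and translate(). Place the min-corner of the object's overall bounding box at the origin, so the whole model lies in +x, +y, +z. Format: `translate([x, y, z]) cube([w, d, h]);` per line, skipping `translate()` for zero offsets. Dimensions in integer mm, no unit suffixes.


cube([3077, 101, 399]);


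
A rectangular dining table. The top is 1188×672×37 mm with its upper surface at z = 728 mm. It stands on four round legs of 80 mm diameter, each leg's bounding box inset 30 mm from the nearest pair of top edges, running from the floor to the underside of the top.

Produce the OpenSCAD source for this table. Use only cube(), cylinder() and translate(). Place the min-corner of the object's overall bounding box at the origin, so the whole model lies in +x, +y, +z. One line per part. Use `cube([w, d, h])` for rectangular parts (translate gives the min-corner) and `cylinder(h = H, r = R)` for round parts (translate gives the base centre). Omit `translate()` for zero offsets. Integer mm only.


translate([0, 0, 691]) cube([1188, 672, 37]);
translate([70, 70, 0]) cylinder(h = 691, r = 40);
translate([1118, 70, 0]) cylinder(h = 691, r = 40);
translate([70, 602, 0]) cylinder(h = 691, r = 40);
translate([1118, 602, 0]) cylinder(h = 691, r = 40);


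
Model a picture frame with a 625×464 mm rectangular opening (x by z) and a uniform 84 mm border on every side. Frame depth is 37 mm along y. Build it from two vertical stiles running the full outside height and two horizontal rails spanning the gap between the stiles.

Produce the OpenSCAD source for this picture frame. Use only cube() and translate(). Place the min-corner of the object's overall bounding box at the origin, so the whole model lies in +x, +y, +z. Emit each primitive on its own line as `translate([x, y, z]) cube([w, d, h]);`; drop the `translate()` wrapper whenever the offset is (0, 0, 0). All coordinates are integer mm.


cube([84, 37, 632]);
translate([709, 0, 0]) cube([84, 37, 632]);
translate([84, 0, 0]) cube([625, 37, 84]);
translate([84, 0, 548]) cube([625, 37, 84]);


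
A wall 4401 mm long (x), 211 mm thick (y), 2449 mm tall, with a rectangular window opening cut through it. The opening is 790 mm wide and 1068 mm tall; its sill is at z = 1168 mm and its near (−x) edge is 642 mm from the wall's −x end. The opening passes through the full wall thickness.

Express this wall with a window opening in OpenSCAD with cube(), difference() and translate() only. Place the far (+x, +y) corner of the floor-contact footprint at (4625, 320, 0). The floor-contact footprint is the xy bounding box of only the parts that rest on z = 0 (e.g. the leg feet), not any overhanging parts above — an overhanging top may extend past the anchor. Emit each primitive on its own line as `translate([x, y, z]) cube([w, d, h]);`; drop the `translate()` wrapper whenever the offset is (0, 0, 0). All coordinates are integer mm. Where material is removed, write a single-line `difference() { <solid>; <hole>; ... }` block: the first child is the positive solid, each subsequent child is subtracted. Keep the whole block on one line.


difference() { translate([224, 109, 0]) cube([4401, 211, 2449]); translate([866, 109, 1168]) cube([790, 211, 1068]); }


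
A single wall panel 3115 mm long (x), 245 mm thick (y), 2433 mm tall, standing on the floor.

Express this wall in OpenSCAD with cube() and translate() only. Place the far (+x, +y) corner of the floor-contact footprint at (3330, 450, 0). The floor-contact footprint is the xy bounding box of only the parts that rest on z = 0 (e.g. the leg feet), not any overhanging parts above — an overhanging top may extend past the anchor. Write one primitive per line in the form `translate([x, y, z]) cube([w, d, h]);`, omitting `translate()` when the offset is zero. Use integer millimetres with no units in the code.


translate([215, 205, 0]) cube([3115, 245, 2433]);


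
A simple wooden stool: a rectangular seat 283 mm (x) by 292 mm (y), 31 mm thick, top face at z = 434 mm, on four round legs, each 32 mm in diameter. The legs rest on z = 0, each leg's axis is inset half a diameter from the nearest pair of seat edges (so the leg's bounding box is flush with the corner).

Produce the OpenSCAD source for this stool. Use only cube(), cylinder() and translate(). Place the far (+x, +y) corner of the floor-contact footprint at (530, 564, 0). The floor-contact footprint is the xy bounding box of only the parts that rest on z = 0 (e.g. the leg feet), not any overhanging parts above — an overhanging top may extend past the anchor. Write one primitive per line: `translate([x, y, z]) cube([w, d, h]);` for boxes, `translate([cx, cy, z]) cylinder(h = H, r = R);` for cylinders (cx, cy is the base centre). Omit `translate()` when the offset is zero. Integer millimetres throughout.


// leg_h = 434 - 31 = 403
translate([247, 272, 403]) cube([283, 292, 31]);
translate([263, 288, 0]) cylinder(h = 403, r = 16);
translate([514, 288, 0]) cylinder(h = 403, r = 16);
translate([263, 548, 0]) cylinder(h = 403, r = 16);
translate([514, 548, 0]) cylinder(h = 403, r = 16);


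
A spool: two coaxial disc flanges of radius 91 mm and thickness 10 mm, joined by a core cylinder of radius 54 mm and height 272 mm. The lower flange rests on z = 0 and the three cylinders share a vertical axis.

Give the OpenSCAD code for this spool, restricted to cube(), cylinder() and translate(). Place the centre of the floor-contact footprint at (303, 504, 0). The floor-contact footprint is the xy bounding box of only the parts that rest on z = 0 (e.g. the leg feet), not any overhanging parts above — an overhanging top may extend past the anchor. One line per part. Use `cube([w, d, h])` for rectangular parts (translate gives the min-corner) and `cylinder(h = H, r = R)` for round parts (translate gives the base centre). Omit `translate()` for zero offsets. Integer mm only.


translate([303, 504, 0]) cylinder(h = 10, r = 91);
translate([303, 504, 10]) cylinder(h = 272, r = 54);
translate([303, 504, 282]) cylinder(h = 10, r = 91);


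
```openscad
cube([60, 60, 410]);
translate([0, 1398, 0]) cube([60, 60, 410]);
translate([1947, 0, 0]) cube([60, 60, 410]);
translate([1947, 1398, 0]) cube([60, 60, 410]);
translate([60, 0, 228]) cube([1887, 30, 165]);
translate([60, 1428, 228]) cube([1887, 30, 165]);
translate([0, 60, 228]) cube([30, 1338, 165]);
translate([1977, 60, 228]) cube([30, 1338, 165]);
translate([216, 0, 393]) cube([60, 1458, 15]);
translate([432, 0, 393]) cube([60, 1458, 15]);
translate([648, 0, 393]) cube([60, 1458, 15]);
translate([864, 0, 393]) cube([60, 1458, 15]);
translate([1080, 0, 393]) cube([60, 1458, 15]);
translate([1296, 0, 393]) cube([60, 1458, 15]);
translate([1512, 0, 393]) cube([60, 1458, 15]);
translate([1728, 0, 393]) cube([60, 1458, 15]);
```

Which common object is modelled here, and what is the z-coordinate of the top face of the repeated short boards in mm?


A bed frame. The slat-top height is 408 mm.

Four posts, four rails, and a row of slats — a bed frame. Slats sit on the rails at z = 228 + 165 = 393; with slat thickness 15, the top is 408 mm.


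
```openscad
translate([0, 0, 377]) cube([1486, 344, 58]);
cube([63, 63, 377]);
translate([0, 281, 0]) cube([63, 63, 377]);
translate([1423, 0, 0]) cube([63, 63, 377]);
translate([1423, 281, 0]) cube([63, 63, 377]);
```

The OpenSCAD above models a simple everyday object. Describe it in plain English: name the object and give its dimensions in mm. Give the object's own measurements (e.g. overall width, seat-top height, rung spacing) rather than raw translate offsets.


A bench: a 1486×344 mm seat slab, 58 mm thick, top at z = 435 mm, on four 63×63 mm square legs flush with the seat corners and standing on z = 0.
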